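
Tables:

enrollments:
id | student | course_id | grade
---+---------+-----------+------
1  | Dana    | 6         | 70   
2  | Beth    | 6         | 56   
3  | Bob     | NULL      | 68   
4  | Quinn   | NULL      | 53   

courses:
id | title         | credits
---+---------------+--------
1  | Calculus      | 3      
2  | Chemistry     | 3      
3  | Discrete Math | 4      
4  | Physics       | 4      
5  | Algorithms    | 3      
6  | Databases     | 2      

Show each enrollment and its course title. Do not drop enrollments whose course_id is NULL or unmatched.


LEFT JOIN keeps every row from enrollments (the left table); where course_id has no match in courses, the course columns become NULL. Walk through each enrollment:
  - enrollment 1 (Dana): course_id=6 -> matches Databases
  - enrollment 2 (Beth): course_id=6 -> matches Databases
  - enrollment 3 (Bob): course_id=NULL, no match -> kept with NULL
  - enrollment 4 (Quinn): course_id=NULL, no match -> kept with NULL
All 4 rows appear; 2 have NULL course.

SQL:
SELECT a.student, b.title AS course
FROM enrollments a
LEFT JOIN courses b ON a.course_id = b.id

Result:
student | course   
--------+----------
Dana    | Databases
Beth    | Databases
Bob     | NULL     
Quinn   | NULL     


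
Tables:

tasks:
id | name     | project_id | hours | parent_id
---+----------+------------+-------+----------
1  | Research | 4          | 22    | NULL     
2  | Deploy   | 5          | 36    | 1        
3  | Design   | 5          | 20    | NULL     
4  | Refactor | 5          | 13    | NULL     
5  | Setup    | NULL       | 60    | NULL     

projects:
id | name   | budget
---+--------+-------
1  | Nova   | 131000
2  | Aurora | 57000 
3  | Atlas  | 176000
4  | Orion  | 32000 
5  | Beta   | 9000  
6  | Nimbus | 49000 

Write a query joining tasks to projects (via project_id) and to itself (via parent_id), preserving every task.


Two LEFT JOINs from the same base table tasks: one to projects via project_id, one to tasks itself via parent_id. Both are LEFT so every task is preserved.
Match against projects:
  - task 1 (Research): project_id=4 -> matches Orion
  - task 2 (Deploy): project_id=5 -> matches Beta
  - task 3 (Design): project_id=5 -> matches Beta
  - task 4 (Refactor): project_id=5 -> matches Beta
  - task 5 (Setup): project_id=NULL, no match -> kept with NULL
Match against tasks (self):
  - task 1 (Research): parent_id=NULL -> NULL
  - task 2 (Deploy): parent_id=1 -> Research
  - task 3 (Design): parent_id=NULL -> NULL
  - task 4 (Refactor): parent_id=NULL -> NULL
  - task 5 (Setup): parent_id=NULL -> NULL

SQL:
SELECT a.name, b.name AS project, c.name AS parent
FROM tasks a
LEFT JOIN projects b ON a.project_id = b.id
LEFT JOIN tasks c ON a.parent_id = c.id

Result:
name     | project | parent  
---------+---------+---------
Research | Orion   | NULL    
Deploy   | Beta    | Research
Design   | Beta    | NULL    
Refactor | Beta    | NULL    
Setup    | NULL    | NULL    


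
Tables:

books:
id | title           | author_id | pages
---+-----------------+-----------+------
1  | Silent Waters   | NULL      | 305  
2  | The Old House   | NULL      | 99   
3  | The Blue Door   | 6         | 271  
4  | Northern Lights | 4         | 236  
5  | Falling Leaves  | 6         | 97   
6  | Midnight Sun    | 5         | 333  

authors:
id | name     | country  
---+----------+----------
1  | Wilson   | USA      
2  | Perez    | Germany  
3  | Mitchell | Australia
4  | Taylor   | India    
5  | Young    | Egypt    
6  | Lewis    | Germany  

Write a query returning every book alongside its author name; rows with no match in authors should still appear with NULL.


LEFT JOIN keeps every row from books (the left table); where author_id has no match in authors, the author columns become NULL. Walk through each book:
  - book 1 (Silent Waters): author_id=NULL, no match -> kept with NULL
  - book 2 (The Old House): author_id=NULL, no match -> kept with NULL
  - book 3 (The Blue Door): author_id=6 -> matches Lewis
  - book 4 (Northern Lights): author_id=4 -> matches Taylor
  - book 5 (Falling Leaves): author_id=6 -> matches Lewis
  - book 6 (Midnight Sun): author_id=5 -> matches Young
All 6 rows appear; 2 have NULL author.

SQL:
SELECT a.title, b.name AS author
FROM books a
LEFT JOIN authors b ON a.author_id = b.id

Result:
title           | author
----------------+-------
Silent Waters   | NULL  
The Old House   | NULL  
The Blue Door   | Lewis 
Northern Lights | Taylor
Falling Leaves  | Lewis 
Midnight Sun    | Young 


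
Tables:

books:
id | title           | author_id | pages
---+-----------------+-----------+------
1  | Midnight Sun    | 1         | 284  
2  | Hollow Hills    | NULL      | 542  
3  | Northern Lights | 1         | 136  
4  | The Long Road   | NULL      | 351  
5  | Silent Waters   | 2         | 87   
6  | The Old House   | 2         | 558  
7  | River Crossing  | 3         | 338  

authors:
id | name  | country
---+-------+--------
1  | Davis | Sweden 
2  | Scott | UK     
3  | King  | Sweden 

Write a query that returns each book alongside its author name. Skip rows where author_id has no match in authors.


INNER JOIN keeps only books rows whose author_id matches an id in authors. Walk through each book:
  - book 1 (Midnight Sun): author_id=1 -> matches Davis
  - book 2 (Hollow Hills): author_id=NULL, no match -> dropped
  - book 3 (Northern Lights): author_id=1 -> matches Davis
  - book 4 (The Long Road): author_id=NULL, no match -> dropped
  - book 5 (Silent Waters): author_id=2 -> matches Scott
  - book 6 (The Old House): author_id=2 -> matches Scott
  - book 7 (River Crossing): author_id=3 -> matches King
So 2 of 7 rows are dropped.

SQL:
SELECT a.title, b.name AS author
FROM books a
INNER JOIN authors b ON a.author_id = b.id

Result:
title           | author
----------------+-------
Midnight Sun    | Davis 
Northern Lights | Davis 
Silent Waters   | Scott 
The Old House   | Scott 
River Crossing  | King  


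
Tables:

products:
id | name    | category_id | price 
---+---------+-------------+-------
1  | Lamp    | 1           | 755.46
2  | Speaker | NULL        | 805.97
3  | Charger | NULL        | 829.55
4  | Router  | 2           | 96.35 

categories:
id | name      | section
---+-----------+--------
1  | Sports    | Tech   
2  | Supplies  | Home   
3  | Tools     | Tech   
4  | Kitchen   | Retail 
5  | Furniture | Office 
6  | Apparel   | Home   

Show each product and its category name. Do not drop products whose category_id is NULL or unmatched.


LEFT JOIN keeps every row from products (the left table); where category_id has no match in categories, the category columns become NULL. Walk through each product:
  - product 1 (Lamp): category_id=1 -> matches Sports
  - product 2 (Speaker): category_id=NULL, no match -> kept with NULL
  - product 3 (Charger): category_id=NULL, no match -> kept with NULL
  - product 4 (Router): category_id=2 -> matches Supplies
All 4 rows appear; 2 have NULL category.

SQL:
SELECT a.name, b.name AS category
FROM products a
LEFT JOIN categories b ON a.category_id = b.id

Result:
name    | category
--------+---------
Lamp    | Sports  
Speaker | NULL    
Charger | NULL    
Router  | Supplies


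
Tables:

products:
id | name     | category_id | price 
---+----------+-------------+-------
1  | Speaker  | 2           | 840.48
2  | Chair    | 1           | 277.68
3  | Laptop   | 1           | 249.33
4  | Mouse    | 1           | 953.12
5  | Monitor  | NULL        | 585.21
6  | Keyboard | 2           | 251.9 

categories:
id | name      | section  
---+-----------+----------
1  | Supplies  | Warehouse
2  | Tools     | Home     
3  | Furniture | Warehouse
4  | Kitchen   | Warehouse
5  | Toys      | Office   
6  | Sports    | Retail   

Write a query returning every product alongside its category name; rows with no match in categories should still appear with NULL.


LEFT JOIN keeps every row from products (the left table); where category_id has no match in categories, the category columns become NULL. Walk through each product:
  - product 1 (Speaker): category_id=2 -> matches Tools
  - product 2 (Chair): category_id=1 -> matches Supplies
  - product 3 (Laptop): category_id=1 -> matches Supplies
  - product 4 (Mouse): category_id=1 -> matches Supplies
  - product 5 (Monitor): category_id=NULL, no match -> kept with NULL
  - product 6 (Keyboard): category_id=2 -> matches Tools
All 6 rows appear; 1 has NULL category.

SQL:
SELECT a.name, b.name AS category
FROM products a
LEFT JOIN categories b ON a.category_id = b.id

Result:
name     | category
---------+---------
Speaker  | Tools   
Chair    | Supplies
Laptop   | Supplies
Mouse    | Supplies
Monitor  | NULL    
Keyboard | Tools   


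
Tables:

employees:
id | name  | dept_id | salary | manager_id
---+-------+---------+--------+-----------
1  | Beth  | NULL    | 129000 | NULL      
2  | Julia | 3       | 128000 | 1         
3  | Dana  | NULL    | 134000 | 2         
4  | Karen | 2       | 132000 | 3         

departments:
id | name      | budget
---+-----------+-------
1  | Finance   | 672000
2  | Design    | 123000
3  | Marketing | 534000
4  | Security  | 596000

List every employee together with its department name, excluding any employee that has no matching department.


INNER JOIN keeps only employees rows whose dept_id matches an id in departments. Walk through each employee:
  - employee 1 (Beth): dept_id=NULL, no match -> dropped
  - employee 2 (Julia): dept_id=3 -> matches Marketing
  - employee 3 (Dana): dept_id=NULL, no match -> dropped
  - employee 4 (Karen): dept_id=2 -> matches Design
So 2 of 4 rows are dropped.

SQL:
SELECT a.name, b.name AS department
FROM employees a
INNER JOIN departments b ON a.dept_id = b.id

Result:
name  | department
------+-----------
Julia | Marketing 
Karen | Design    


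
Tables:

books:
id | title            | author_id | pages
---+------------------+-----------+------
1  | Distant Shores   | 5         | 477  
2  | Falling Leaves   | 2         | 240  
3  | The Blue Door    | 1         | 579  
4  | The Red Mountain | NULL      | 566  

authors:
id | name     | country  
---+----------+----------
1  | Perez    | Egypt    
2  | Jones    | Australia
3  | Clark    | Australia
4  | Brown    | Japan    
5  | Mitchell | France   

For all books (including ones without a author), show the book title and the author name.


LEFT JOIN keeps every row from books (the left table); where author_id has no match in authors, the author columns become NULL. Walk through each book:
  - book 1 (Distant Shores): author_id=5 -> matches Mitchell
  - book 2 (Falling Leaves): author_id=2 -> matches Jones
  - book 3 (The Blue Door): author_id=1 -> matches Perez
  - book 4 (The Red Mountain): author_id=NULL, no match -> kept with NULL
All 4 rows appear; 1 has NULL author.

SQL:
SELECT a.title, b.name AS author
FROM books a
LEFT JOIN authors b ON a.author_id = b.id

Result:
title            | author  
-----------------+---------
Distant Shores   | Mitchell
Falling Leaves   | Jones   
The Blue Door    | Perez   
The Red Mountain | NULL    


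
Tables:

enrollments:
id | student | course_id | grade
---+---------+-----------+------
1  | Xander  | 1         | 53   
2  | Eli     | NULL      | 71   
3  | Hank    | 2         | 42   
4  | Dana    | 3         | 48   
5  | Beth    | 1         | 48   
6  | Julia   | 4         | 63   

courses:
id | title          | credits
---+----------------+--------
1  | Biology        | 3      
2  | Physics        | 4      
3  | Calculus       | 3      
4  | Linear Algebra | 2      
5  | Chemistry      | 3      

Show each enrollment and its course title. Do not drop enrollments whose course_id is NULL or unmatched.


LEFT JOIN keeps every row from enrollments (the left table); where course_id has no match in courses, the course columns become NULL. Walk through each enrollment:
  - enrollment 1 (Xander): course_id=1 -> matches Biology
  - enrollment 2 (Eli): course_id=NULL, no match -> kept with NULL
  - enrollment 3 (Hank): course_id=2 -> matches Physics
  - enrollment 4 (Dana): course_id=3 -> matches Calculus
  - enrollment 5 (Beth): course_id=1 -> matches Biology
  - enrollment 6 (Julia): course_id=4 -> matches Linear Algebra
All 6 rows appear; 1 has NULL course.

SQL:
SELECT a.student, b.title AS course
FROM enrollments a
LEFT JOIN courses b ON a.course_id = b.id

Result:
student | course        
--------+---------------
Xander  | Biology       
Eli     | NULL          
Hank    | Physics       
Dana    | Calculus      
Beth    | Biology       
Julia   | Linear Algebra


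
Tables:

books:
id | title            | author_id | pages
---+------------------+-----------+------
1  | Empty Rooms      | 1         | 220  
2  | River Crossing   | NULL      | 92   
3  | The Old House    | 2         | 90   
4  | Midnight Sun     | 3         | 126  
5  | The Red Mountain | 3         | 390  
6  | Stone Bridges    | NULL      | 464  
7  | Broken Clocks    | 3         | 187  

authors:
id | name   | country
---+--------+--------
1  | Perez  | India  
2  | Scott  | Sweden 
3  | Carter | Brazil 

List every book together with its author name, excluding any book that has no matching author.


INNER JOIN keeps only books rows whose author_id matches an id in authors. Walk through each book:
  - book 1 (Empty Rooms): author_id=1 -> matches Perez
  - book 2 (River Crossing): author_id=NULL, no match -> dropped
  - book 3 (The Old House): author_id=2 -> matches Scott
  - book 4 (Midnight Sun): author_id=3 -> matches Carter
  - book 5 (The Red Mountain): author_id=3 -> matches Carter
  - book 6 (Stone Bridges): author_id=NULL, no match -> dropped
  - book 7 (Broken Clocks): author_id=3 -> matches Carter
So 2 of 7 rows are dropped.

SQL:
SELECT a.title, b.name AS author
FROM books a
INNER JOIN authors b ON a.author_id = b.id

Result:
title            | author
-----------------+-------
Empty Rooms      | Perez 
The Old House    | Scott 
Midnight Sun     | Carter
The Red Mountain | Carter
Broken Clocks    | Carter


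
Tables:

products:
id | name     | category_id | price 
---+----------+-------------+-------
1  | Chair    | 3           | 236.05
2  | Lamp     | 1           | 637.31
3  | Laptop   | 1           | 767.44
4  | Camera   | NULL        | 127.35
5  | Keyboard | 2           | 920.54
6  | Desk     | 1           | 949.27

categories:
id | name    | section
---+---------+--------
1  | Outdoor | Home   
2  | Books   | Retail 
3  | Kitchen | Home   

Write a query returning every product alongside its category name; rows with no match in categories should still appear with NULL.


LEFT JOIN keeps every row from products (the left table); where category_id has no match in categories, the category columns become NULL. Walk through each product:
  - product 1 (Chair): category_id=3 -> matches Kitchen
  - product 2 (Lamp): category_id=1 -> matches Outdoor
  - product 3 (Laptop): category_id=1 -> matches Outdoor
  - product 4 (Camera): category_id=NULL, no match -> kept with NULL
  - product 5 (Keyboard): category_id=2 -> matches Books
  - product 6 (Desk): category_id=1 -> matches Outdoor
All 6 rows appear; 1 has NULL category.

SQL:
SELECT a.name, b.name AS category
FROM products a
LEFT JOIN categories b ON a.category_id = b.id

Result:
name     | category
---------+---------
Chair    | Kitchen 
Lamp     | Outdoor 
Laptop   | Outdoor 
Camera   | NULL    
Keyboard | Books   
Desk     | Outdoor 


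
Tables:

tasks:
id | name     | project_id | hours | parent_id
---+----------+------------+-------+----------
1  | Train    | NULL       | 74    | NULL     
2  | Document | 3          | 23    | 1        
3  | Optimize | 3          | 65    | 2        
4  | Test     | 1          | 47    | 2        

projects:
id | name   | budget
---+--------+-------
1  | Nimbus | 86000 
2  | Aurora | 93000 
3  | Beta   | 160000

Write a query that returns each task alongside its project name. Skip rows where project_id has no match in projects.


INNER JOIN keeps only tasks rows whose project_id matches an id in projects. Walk through each task:
  - task 1 (Train): project_id=NULL, no match -> dropped
  - task 2 (Document): project_id=3 -> matches Beta
  - task 3 (Optimize): project_id=3 -> matches Beta
  - task 4 (Test): project_id=1 -> matches Nimbus
So 1 of 4 rows is dropped.

SQL:
SELECT a.name, b.name AS project
FROM tasks a
INNER JOIN projects b ON a.project_id = b.id

Result:
name     | project
---------+--------
Document | Beta   
Optimize | Beta   
Test     | Nimbus 


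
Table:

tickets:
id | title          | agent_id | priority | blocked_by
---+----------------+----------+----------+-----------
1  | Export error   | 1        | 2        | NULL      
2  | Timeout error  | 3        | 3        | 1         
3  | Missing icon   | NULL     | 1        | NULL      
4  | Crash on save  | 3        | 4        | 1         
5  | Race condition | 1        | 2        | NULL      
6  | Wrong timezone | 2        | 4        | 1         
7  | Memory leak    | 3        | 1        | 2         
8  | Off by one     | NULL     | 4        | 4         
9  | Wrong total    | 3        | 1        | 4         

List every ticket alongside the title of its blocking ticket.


This is a self-join: tickets is joined to a second copy of itself, matching each row's blocked_by to another row's id. Use LEFT JOIN so rows with blocked_by=NULL are kept.
  - ticket 1 (Export error): blocked_by=NULL -> NULL
  - ticket 2 (Timeout error): blocked_by=1 -> Export error
  - ticket 3 (Missing icon): blocked_by=NULL -> NULL
  - ticket 4 (Crash on save): blocked_by=1 -> Export error
  - ticket 5 (Race condition): blocked_by=NULL -> NULL
  - ticket 6 (Wrong timezone): blocked_by=1 -> Export error
  - ticket 7 (Memory leak): blocked_by=2 -> Timeout error
  - ticket 8 (Off by one): blocked_by=4 -> Crash on save
  - ticket 9 (Wrong total): blocked_by=4 -> Crash on save

SQL:
SELECT a.title AS item, b.title AS blocked_by
FROM tickets a
LEFT JOIN tickets b ON a.blocked_by = b.id

Result:
item           | blocked_by   
---------------+--------------
Export error   | NULL         
Timeout error  | Export error 
Missing icon   | NULL         
Crash on save  | Export error 
Race condition | NULL         
Wrong timezone | Export error 
Memory leak    | Timeout error
Off by one     | Crash on save
Wrong total    | Crash on save


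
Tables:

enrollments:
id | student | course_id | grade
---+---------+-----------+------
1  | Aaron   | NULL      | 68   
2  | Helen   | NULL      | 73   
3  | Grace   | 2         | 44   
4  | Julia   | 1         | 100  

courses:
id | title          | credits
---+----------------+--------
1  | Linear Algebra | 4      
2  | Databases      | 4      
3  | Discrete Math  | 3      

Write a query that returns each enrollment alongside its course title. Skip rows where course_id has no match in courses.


INNER JOIN keeps only enrollments rows whose course_id matches an id in courses. Walk through each enrollment:
  - enrollment 1 (Aaron): course_id=NULL, no match -> dropped
  - enrollment 2 (Helen): course_id=NULL, no match -> dropped
  - enrollment 3 (Grace): course_id=2 -> matches Databases
  - enrollment 4 (Julia): course_id=1 -> matches Linear Algebra
So 2 of 4 rows are dropped.

SQL:
SELECT a.student, b.title AS course
FROM enrollments a
INNER JOIN courses b ON a.course_id = b.id

Result:
student | course        
--------+---------------
Grace   | Databases     
Julia   | Linear Algebra


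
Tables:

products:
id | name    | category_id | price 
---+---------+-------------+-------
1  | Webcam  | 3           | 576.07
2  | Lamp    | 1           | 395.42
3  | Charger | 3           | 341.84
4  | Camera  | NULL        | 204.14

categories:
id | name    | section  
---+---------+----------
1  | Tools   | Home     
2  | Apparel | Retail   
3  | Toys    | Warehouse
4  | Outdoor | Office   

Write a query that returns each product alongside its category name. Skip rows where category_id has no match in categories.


INNER JOIN keeps only products rows whose category_id matches an id in categories. Walk through each product:
  - product 1 (Webcam): category_id=3 -> matches Toys
  - product 2 (Lamp): category_id=1 -> matches Tools
  - product 3 (Charger): category_id=3 -> matches Toys
  - product 4 (Camera): category_id=NULL, no match -> dropped
So 1 of 4 rows is dropped.

SQL:
SELECT a.name, b.name AS category
FROM products a
INNER JOIN categories b ON a.category_id = b.id

Result:
name    | category
--------+---------
Webcam  | Toys    
Lamp    | Tools   
Charger | Toys    


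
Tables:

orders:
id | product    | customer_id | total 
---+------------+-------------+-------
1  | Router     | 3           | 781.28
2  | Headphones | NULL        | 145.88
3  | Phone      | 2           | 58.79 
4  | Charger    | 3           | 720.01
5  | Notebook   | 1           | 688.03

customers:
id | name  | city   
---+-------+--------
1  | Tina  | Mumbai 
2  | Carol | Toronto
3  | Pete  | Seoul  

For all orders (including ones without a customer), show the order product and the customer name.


LEFT JOIN keeps every row from orders (the left table); where customer_id has no match in customers, the customer columns become NULL. Walk through each order:
  - order 1 (Router): customer_id=3 -> matches Pete
  - order 2 (Headphones): customer_id=NULL, no match -> kept with NULL
  - order 3 (Phone): customer_id=2 -> matches Carol
  - order 4 (Charger): customer_id=3 -> matches Pete
  - order 5 (Notebook): customer_id=1 -> matches Tina
All 5 rows appear; 1 has NULL customer.

SQL:
SELECT a.product, b.name AS customer
FROM orders a
LEFT JOIN customers b ON a.customer_id = b.id

Result:
product    | customer
-----------+---------
Router     | Pete    
Headphones | NULL    
Phone      | Carol   
Charger    | Pete    
Notebook   | Tina    


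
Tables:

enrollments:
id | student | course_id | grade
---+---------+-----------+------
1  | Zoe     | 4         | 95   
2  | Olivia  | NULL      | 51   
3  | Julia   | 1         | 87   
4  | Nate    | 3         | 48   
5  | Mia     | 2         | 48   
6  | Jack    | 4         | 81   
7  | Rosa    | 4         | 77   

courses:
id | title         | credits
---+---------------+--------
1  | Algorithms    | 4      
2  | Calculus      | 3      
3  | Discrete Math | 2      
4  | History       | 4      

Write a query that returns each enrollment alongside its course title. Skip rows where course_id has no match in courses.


INNER JOIN keeps only enrollments rows whose course_id matches an id in courses. Walk through each enrollment:
  - enrollment 1 (Zoe): course_id=4 -> matches History
  - enrollment 2 (Olivia): course_id=NULL, no match -> dropped
  - enrollment 3 (Julia): course_id=1 -> matches Algorithms
  - enrollment 4 (Nate): course_id=3 -> matches Discrete Math
  - enrollment 5 (Mia): course_id=2 -> matches Calculus
  - enrollment 6 (Jack): course_id=4 -> matches History
  - enrollment 7 (Rosa): course_id=4 -> matches History
So 1 of 7 rows is dropped.

SQL:
SELECT a.student, b.title AS course
FROM enrollments a
INNER JOIN courses b ON a.course_id = b.id

Result:
student | course       
--------+--------------
Zoe     | History      
Julia   | Algorithms   
Nate    | Discrete Math
Mia     | Calculus     
Jack    | History      
Rosa    | History      


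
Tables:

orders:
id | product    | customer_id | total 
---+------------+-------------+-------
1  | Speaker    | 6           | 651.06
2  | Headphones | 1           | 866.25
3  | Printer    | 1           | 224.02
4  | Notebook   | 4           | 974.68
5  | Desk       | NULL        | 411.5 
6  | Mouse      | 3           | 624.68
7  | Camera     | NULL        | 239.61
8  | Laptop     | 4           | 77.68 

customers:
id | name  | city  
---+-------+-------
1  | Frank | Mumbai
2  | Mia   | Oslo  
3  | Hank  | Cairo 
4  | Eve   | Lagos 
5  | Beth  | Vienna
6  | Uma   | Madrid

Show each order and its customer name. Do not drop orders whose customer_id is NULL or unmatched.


LEFT JOIN keeps every row from orders (the left table); where customer_id has no match in customers, the customer columns become NULL. Walk through each order:
  - order 1 (Speaker): customer_id=6 -> matches Uma
  - order 2 (Headphones): customer_id=1 -> matches Frank
  - order 3 (Printer): customer_id=1 -> matches Frank
  - order 4 (Notebook): customer_id=4 -> matches Eve
  - order 5 (Desk): customer_id=NULL, no match -> kept with NULL
  - order 6 (Mouse): customer_id=3 -> matches Hank
  - order 7 (Camera): customer_id=NULL, no match -> kept with NULL
  - order 8 (Laptop): customer_id=4 -> matches Eve
All 8 rows appear; 2 have NULL customer.

SQL:
SELECT a.product, b.name AS customer
FROM orders a
LEFT JOIN customers b ON a.customer_id = b.id

Result:
product    | customer
-----------+---------
Speaker    | Uma     
Headphones | Frank   
Printer    | Frank   
Notebook   | Eve     
Desk       | NULL    
Mouse      | Hank    
Camera     | NULL    
Laptop     | Eve     


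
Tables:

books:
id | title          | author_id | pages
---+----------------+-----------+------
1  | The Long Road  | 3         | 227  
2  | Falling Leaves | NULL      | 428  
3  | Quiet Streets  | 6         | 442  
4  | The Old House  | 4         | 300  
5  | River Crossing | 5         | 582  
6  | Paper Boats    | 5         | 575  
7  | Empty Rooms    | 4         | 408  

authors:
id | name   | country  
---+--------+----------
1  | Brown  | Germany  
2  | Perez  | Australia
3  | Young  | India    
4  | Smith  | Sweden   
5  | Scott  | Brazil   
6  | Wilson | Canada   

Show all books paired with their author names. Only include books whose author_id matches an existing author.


INNER JOIN keeps only books rows whose author_id matches an id in authors. Walk through each book:
  - book 1 (The Long Road): author_id=3 -> matches Young
  - book 2 (Falling Leaves): author_id=NULL, no match -> dropped
  - book 3 (Quiet Streets): author_id=6 -> matches Wilson
  - book 4 (The Old House): author_id=4 -> matches Smith
  - book 5 (River Crossing): author_id=5 -> matches Scott
  - book 6 (Paper Boats): author_id=5 -> matches Scott
  - book 7 (Empty Rooms): author_id=4 -> matches Smith
So 1 of 7 rows is dropped.

SQL:
SELECT a.title, b.name AS author
FROM books a
INNER JOIN authors b ON a.author_id = b.id

Result:
title          | author
---------------+-------
The Long Road  | Young 
Quiet Streets  | Wilson
The Old House  | Smith 
River Crossing | Scott 
Paper Boats    | Scott 
Empty Rooms    | Smith 


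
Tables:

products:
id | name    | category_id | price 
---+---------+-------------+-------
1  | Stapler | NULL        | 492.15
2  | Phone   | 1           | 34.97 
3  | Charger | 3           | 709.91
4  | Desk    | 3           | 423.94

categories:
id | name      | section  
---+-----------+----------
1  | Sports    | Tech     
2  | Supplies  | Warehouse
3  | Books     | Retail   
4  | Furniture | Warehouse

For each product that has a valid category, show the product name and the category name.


INNER JOIN keeps only products rows whose category_id matches an id in categories. Walk through each product:
  - product 1 (Stapler): category_id=NULL, no match -> dropped
  - product 2 (Phone): category_id=1 -> matches Sports
  - product 3 (Charger): category_id=3 -> matches Books
  - product 4 (Desk): category_id=3 -> matches Books
So 1 of 4 rows is dropped.

SQL:
SELECT a.name, b.name AS category
FROM products a
INNER JOIN categories b ON a.category_id = b.id

Result:
name    | category
--------+---------
Phone   | Sports  
Charger | Books   
Desk    | Books   


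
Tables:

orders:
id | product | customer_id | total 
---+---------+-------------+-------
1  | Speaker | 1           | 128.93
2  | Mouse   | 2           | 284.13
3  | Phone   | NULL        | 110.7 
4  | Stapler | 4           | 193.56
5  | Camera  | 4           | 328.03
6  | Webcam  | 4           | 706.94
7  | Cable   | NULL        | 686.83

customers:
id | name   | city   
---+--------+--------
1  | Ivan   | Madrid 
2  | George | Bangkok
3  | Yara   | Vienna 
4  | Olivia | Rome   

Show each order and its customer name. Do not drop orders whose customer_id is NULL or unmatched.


LEFT JOIN keeps every row from orders (the left table); where customer_id has no match in customers, the customer columns become NULL. Walk through each order:
  - order 1 (Speaker): customer_id=1 -> matches Ivan
  - order 2 (Mouse): customer_id=2 -> matches George
  - order 3 (Phone): customer_id=NULL, no match -> kept with NULL
  - order 4 (Stapler): customer_id=4 -> matches Olivia
  - order 5 (Camera): customer_id=4 -> matches Olivia
  - order 6 (Webcam): customer_id=4 -> matches Olivia
  - order 7 (Cable): customer_id=NULL, no match -> kept with NULL
All 7 rows appear; 2 have NULL customer.

SQL:
SELECT a.product, b.name AS customer
FROM orders a
LEFT JOIN customers b ON a.customer_id = b.id

Result:
product | customer
--------+---------
Speaker | Ivan    
Mouse   | George  
Phone   | NULL    
Stapler | Olivia  
Camera  | Olivia  
Webcam  | Olivia  
Cable   | NULL    


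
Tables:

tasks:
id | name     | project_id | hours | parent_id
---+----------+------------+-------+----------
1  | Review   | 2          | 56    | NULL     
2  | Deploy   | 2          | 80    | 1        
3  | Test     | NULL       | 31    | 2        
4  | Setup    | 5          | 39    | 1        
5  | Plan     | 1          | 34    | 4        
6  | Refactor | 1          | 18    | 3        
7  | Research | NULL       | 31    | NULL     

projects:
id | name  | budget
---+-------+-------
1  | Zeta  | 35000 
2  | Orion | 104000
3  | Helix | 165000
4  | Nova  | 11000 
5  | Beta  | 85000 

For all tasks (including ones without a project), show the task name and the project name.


LEFT JOIN keeps every row from tasks (the left table); where project_id has no match in projects, the project columns become NULL. Walk through each task:
  - task 1 (Review): project_id=2 -> matches Orion
  - task 2 (Deploy): project_id=2 -> matches Orion
  - task 3 (Test): project_id=NULL, no match -> kept with NULL
  - task 4 (Setup): project_id=5 -> matches Beta
  - task 5 (Plan): project_id=1 -> matches Zeta
  - task 6 (Refactor): project_id=1 -> matches Zeta
  - task 7 (Research): project_id=NULL, no match -> kept with NULL
All 7 rows appear; 2 have NULL project.

SQL:
SELECT a.name, b.name AS project
FROM tasks a
LEFT JOIN projects b ON a.project_id = b.id

Result:
name     | project
---------+--------
Review   | Orion  
Deploy   | Orion  
Test     | NULL   
Setup    | Beta   
Plan     | Zeta   
Refactor | Zeta   
Research | NULL   


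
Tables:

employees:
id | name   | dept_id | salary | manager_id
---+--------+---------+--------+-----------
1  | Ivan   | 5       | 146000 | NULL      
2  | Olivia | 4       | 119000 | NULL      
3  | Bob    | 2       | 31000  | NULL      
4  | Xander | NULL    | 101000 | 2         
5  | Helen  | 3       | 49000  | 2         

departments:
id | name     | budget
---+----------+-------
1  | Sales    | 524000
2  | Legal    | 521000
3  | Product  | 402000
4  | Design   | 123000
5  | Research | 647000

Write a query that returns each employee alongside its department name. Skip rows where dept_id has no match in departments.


INNER JOIN keeps only employees rows whose dept_id matches an id in departments. Walk through each employee:
  - employee 1 (Ivan): dept_id=5 -> matches Research
  - employee 2 (Olivia): dept_id=4 -> matches Design
  - employee 3 (Bob): dept_id=2 -> matches Legal
  - employee 4 (Xander): dept_id=NULL, no match -> dropped
  - employee 5 (Helen): dept_id=3 -> matches Product
So 1 of 5 rows is dropped.

SQL:
SELECT a.name, b.name AS department
FROM employees a
INNER JOIN departments b ON a.dept_id = b.id

Result:
name   | department
-------+-----------
Ivan   | Research  
Olivia | Design    
Bob    | Legal     
Helen  | Product   


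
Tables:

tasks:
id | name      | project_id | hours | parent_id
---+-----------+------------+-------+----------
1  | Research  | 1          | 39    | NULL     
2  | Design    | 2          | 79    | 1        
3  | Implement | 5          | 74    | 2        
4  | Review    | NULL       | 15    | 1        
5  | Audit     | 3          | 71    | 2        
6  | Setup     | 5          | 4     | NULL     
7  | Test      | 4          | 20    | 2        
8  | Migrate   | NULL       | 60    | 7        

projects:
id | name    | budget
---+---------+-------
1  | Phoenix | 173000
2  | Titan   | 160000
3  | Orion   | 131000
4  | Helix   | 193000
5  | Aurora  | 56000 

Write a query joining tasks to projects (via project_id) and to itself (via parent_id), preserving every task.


Two LEFT JOINs from the same base table tasks: one to projects via project_id, one to tasks itself via parent_id. Both are LEFT so every task is preserved.
Match against projects:
  - task 1 (Research): project_id=1 -> matches Phoenix
  - task 2 (Design): project_id=2 -> matches Titan
  - task 3 (Implement): project_id=5 -> matches Aurora
  - task 4 (Review): project_id=NULL, no match -> kept with NULL
  - task 5 (Audit): project_id=3 -> matches Orion
  - task 6 (Setup): project_id=5 -> matches Aurora
  - task 7 (Test): project_id=4 -> matches Helix
  - task 8 (Migrate): project_id=NULL, no match -> kept with NULL
Match against tasks (self):
  - task 1 (Research): parent_id=NULL -> NULL
  - task 2 (Design): parent_id=1 -> Research
  - task 3 (Implement): parent_id=2 -> Design
  - task 4 (Review): parent_id=1 -> Research
  - task 5 (Audit): parent_id=2 -> Design
  - task 6 (Setup): parent_id=NULL -> NULL
  - task 7 (Test): parent_id=2 -> Design
  - task 8 (Migrate): parent_id=7 -> Test

SQL:
SELECT a.name, b.name AS project, c.name AS parent
FROM tasks a
LEFT JOIN projects b ON a.project_id = b.id
LEFT JOIN tasks c ON a.parent_id = c.id

Result:
name      | project | parent  
----------+---------+---------
Research  | Phoenix | NULL    
Design    | Titan   | Research
Implement | Aurora  | Design  
Review    | NULL    | Research
Audit     | Orion   | Design  
Setup     | Aurora  | NULL    
Test      | Helix   | Design  
Migrate   | NULL    | Test    


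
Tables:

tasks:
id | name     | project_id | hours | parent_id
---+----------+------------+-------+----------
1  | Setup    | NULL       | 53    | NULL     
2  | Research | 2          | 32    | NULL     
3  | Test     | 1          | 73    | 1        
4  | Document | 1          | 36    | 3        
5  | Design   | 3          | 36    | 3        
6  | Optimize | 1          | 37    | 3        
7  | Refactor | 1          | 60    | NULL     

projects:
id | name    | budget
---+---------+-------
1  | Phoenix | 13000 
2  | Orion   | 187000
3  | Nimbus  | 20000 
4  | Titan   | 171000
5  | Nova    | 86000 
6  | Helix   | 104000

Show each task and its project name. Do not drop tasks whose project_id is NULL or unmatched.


LEFT JOIN keeps every row from tasks (the left table); where project_id has no match in projects, the project columns become NULL. Walk through each task:
  - task 1 (Setup): project_id=NULL, no match -> kept with NULL
  - task 2 (Research): project_id=2 -> matches Orion
  - task 3 (Test): project_id=1 -> matches Phoenix
  - task 4 (Document): project_id=1 -> matches Phoenix
  - task 5 (Design): project_id=3 -> matches Nimbus
  - task 6 (Optimize): project_id=1 -> matches Phoenix
  - task 7 (Refactor): project_id=1 -> matches Phoenix
All 7 rows appear; 1 has NULL project.

SQL:
SELECT a.name, b.name AS project
FROM tasks a
LEFT JOIN projects b ON a.project_id = b.id

Result:
name     | project
---------+--------
Setup    | NULL   
Research | Orion  
Test     | Phoenix
Document | Phoenix
Design   | Nimbus 
Optimize | Phoenix
Refactor | Phoenix


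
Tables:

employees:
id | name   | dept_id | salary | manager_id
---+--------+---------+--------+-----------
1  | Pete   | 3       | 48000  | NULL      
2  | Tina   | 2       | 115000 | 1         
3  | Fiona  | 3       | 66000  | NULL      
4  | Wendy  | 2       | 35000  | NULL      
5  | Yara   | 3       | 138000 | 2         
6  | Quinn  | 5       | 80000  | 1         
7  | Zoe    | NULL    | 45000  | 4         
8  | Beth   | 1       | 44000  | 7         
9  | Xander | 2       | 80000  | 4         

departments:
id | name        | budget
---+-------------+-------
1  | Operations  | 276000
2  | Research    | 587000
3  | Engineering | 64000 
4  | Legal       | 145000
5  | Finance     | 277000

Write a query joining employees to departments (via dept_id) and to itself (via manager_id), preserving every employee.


Two LEFT JOINs from the same base table employees: one to departments via dept_id, one to employees itself via manager_id. Both are LEFT so every employee is preserved.
Match against departments:
  - employee 1 (Pete): dept_id=3 -> matches Engineering
  - employee 2 (Tina): dept_id=2 -> matches Research
  - employee 3 (Fiona): dept_id=3 -> matches Engineering
  - employee 4 (Wendy): dept_id=2 -> matches Research
  - employee 5 (Yara): dept_id=3 -> matches Engineering
  - employee 6 (Quinn): dept_id=5 -> matches Finance
  - employee 7 (Zoe): dept_id=NULL, no match -> kept with NULL
  - employee 8 (Beth): dept_id=1 -> matches Operations
  - employee 9 (Xander): dept_id=2 -> matches Research
Match against employees (self):
  - employee 1 (Pete): manager_id=NULL -> NULL
  - employee 2 (Tina): manager_id=1 -> Pete
  - employee 3 (Fiona): manager_id=NULL -> NULL
  - employee 4 (Wendy): manager_id=NULL -> NULL
  - employee 5 (Yara): manager_id=2 -> Tina
  - employee 6 (Quinn): manager_id=1 -> Pete
  - employee 7 (Zoe): manager_id=4 -> Wendy
  - employee 8 (Beth): manager_id=7 -> Zoe
  - employee 9 (Xander): manager_id=4 -> Wendy

SQL:
SELECT a.name, b.name AS department, c.name AS manager
FROM employees a
LEFT JOIN departments b ON a.dept_id = b.id
LEFT JOIN employees c ON a.manager_id = c.id

Result:
name   | department  | manager
-------+-------------+--------
Pete   | Engineering | NULL   
Tina   | Research    | Pete   
Fiona  | Engineering | NULL   
Wendy  | Research    | NULL   
Yara   | Engineering | Tina   
Quinn  | Finance     | Pete   
Zoe    | NULL        | Wendy  
Beth   | Operations  | Zoe    
Xander | Research    | Wendy  


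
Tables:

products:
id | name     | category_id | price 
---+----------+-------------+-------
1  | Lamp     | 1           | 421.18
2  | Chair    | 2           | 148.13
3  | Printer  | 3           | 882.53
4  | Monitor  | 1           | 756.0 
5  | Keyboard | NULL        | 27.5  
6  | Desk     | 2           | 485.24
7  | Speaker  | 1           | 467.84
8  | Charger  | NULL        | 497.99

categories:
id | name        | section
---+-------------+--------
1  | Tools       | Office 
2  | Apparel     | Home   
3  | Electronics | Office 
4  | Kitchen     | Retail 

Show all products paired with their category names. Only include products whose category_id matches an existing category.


INNER JOIN keeps only products rows whose category_id matches an id in categories. Walk through each product:
  - product 1 (Lamp): category_id=1 -> matches Tools
  - product 2 (Chair): category_id=2 -> matches Apparel
  - product 3 (Printer): category_id=3 -> matches Electronics
  - product 4 (Monitor): category_id=1 -> matches Tools
  - product 5 (Keyboard): category_id=NULL, no match -> dropped
  - product 6 (Desk): category_id=2 -> matches Apparel
  - product 7 (Speaker): category_id=1 -> matches Tools
  - product 8 (Charger): category_id=NULL, no match -> dropped
So 2 of 8 rows are dropped.

SQL:
SELECT a.name, b.name AS category
FROM products a
INNER JOIN categories b ON a.category_id = b.id

Result:
name    | category   
--------+------------
Lamp    | Tools      
Chair   | Apparel    
Printer | Electronics
Monitor | Tools      
Desk    | Apparel    
Speaker | Tools      


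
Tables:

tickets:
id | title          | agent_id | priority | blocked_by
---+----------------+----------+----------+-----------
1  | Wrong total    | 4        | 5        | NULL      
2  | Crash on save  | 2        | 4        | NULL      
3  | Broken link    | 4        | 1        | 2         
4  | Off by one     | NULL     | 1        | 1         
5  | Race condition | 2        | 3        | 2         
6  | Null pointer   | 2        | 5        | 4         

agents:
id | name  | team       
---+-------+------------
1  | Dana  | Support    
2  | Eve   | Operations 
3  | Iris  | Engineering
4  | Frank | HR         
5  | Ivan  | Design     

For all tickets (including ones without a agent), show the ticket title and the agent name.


LEFT JOIN keeps every row from tickets (the left table); where agent_id has no match in agents, the agent columns become NULL. Walk through each ticket:
  - ticket 1 (Wrong total): agent_id=4 -> matches Frank
  - ticket 2 (Crash on save): agent_id=2 -> matches Eve
  - ticket 3 (Broken link): agent_id=4 -> matches Frank
  - ticket 4 (Off by one): agent_id=NULL, no match -> kept with NULL
  - ticket 5 (Race condition): agent_id=2 -> matches Eve
  - ticket 6 (Null pointer): agent_id=2 -> matches Eve
All 6 rows appear; 1 has NULL agent.

SQL:
SELECT a.title, b.name AS agent
FROM tickets a
LEFT JOIN agents b ON a.agent_id = b.id

Result:
title          | agent
---------------+------
Wrong total    | Frank
Crash on save  | Eve  
Broken link    | Frank
Off by one     | NULL 
Race condition | Eve  
Null pointer   | Eve  
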